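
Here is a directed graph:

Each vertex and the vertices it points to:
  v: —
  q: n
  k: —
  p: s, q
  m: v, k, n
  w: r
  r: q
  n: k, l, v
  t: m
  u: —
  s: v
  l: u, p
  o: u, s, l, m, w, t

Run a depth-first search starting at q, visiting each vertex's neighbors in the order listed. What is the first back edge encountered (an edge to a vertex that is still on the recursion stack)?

p->q

DFS from q (visiting each vertex's neighbors in the order listed); mark gray on enter, black on exit:
q gray
  n gray
    k gray
    k black
    l gray
      u gray
      u black
      p gray
        s gray
          v gray
          v black
        s black
        p→q: q is gray → back edge
First back edge: p → q.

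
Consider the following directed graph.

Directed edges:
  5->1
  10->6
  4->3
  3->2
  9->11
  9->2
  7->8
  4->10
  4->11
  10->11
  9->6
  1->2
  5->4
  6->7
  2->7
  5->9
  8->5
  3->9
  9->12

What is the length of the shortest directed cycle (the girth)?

5

For each vertex v, BFS finds the shortest path from v back to v.
The shortest such closed walk is 8 → 5 → 9 → 2 → 7 → 8, length 5.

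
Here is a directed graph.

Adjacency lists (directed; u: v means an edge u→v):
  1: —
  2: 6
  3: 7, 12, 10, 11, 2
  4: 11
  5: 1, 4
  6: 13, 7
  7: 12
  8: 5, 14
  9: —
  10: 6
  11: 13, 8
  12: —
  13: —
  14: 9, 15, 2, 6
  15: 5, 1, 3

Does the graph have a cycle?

Yes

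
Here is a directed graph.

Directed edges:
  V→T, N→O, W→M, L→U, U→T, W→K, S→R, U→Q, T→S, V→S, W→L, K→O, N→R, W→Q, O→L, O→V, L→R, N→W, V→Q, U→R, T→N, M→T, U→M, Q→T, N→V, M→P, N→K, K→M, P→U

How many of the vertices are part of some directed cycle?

11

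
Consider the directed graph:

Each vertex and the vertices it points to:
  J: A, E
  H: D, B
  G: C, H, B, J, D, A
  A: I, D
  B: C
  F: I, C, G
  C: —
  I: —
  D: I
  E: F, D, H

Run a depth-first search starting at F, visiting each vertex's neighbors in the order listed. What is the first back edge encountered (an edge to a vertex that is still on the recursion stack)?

E->F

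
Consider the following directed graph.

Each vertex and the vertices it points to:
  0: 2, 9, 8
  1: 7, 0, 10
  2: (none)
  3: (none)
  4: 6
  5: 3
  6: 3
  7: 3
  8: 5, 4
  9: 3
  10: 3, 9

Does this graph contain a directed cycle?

DFS with white/gray/black marking, starting from 2:
2 gray
2 black
0 gray
  0→2: 2 black — skip
  9 gray
    3 gray
    3 black
  9 black
  8 gray
    5 gray
      5→3: 3 black — skip
    5 black
    4 gray
      6 gray
        6→3: 3 black — skip
      6 black
    4 black
  8 black
0 black
1 gray
  7 gray
    7→3: 3 black — skip
  7 black
  1→0: 0 black — skip
  10 gray
    10→3: 3 black — skip
    10→9: 9 black — skip
  10 black
1 black
Every edge goes to a white or black vertex — no back edge, so the graph is acyclic.

No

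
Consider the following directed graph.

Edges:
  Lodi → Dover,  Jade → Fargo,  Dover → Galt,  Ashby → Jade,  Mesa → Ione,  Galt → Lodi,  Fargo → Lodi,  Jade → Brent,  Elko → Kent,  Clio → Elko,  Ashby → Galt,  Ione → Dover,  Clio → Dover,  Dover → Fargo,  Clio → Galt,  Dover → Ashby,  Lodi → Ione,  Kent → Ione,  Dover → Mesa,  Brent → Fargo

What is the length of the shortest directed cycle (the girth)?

3

For each vertex v, BFS finds the shortest path from v back to v.
The shortest such closed walk is Dover → Galt → Lodi → Dover, length 3.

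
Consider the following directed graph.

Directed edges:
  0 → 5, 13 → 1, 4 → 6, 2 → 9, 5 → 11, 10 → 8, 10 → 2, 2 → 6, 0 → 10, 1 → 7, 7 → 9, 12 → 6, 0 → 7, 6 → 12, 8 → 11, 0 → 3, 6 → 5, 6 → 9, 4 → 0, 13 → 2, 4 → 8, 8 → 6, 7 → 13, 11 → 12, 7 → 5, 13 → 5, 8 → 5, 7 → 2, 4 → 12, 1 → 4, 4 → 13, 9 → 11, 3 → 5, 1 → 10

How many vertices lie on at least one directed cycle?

10

A vertex is on a directed cycle iff it belongs to a strongly connected component of size ≥ 2 (or has a self-loop).
The vertices on cycles are {0, 1, 4, 5, 6, 7, 9, 11, 12, 13} — 10 in total.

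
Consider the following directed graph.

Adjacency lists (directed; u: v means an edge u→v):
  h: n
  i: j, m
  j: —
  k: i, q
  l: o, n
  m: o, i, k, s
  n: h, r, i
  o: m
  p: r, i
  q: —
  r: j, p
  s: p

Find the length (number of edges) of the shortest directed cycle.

2

For each vertex v, BFS finds the shortest path from v back to v.
The shortest such closed walk is o → m → o, length 2.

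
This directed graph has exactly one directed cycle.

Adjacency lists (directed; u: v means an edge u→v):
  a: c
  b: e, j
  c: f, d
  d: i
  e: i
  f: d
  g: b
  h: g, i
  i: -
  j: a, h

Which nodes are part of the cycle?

DFS with gray/black marking from j:
j gray
  a gray
    c gray
      f gray
        d gray
          i gray
          i black
        d black
      f black
      c→d: d black — skip
    c black
  a black
  h gray
    g gray
      b gray
        e gray
          e→i: i black — skip
        e black
        b→j: j is gray → back edge
Back edge closes the cycle j → h → g → b → j; its vertices are {b, g, h, j}.

b, g, h, j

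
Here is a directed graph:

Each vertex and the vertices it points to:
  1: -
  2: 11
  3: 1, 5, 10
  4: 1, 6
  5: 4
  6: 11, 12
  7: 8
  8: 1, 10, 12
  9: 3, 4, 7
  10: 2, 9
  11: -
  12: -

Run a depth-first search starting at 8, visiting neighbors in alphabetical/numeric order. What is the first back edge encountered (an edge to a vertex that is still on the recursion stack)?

3->10

DFS from 8 (visiting neighbors in alphabetical/numeric order); mark gray on enter, black on exit:
8 gray
  1 gray
  1 black
  10 gray
    2 gray
      11 gray
      11 black
    2 black
    9 gray
      3 gray
        3→1: 1 black — skip
        5 gray
          4 gray
            4→1: 1 black — skip
            6 gray
              6→11: 11 black — skip
              12 gray
              12 black
            6 black
          4 black
        5 black
        3→10: 10 is gray → back edge
First back edge: 3 → 10.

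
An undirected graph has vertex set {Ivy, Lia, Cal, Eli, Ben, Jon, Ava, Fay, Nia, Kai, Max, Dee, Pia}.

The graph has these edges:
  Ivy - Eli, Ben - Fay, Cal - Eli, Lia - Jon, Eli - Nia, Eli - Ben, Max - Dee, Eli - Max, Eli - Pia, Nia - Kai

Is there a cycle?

No

DFS, tracking each vertex's parent; an edge to a visited non-parent vertex closes a cycle.
Start from Cal:
visit Cal (parent –)
  visit Eli (parent Cal)
    visit Pia (parent Eli)
      Pia–Eli: parent, skip
    visit Ben (parent Eli)
      Ben–Eli: parent, skip
      visit Fay (parent Ben)
        Fay–Ben: parent, skip
    visit Max (parent Eli)
      Max–Eli: parent, skip
      visit Dee (parent Max)
        Dee–Max: parent, skip
    visit Nia (parent Eli)
      visit Kai (parent Nia)
        Kai–Nia: parent, skip
      Nia–Eli: parent, skip
    Eli–Cal: parent, skip
    visit Ivy (parent Eli)
      Ivy–Eli: parent, skip
visit Lia (parent –)
  visit Jon (parent Lia)
    Jon–Lia: parent, skip
visit Ava (parent –)
No non-parent visited neighbor found — the graph is a forest.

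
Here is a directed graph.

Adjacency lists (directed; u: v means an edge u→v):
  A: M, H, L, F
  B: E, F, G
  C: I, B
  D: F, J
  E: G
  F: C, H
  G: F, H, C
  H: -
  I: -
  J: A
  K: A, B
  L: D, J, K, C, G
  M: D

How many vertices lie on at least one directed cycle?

11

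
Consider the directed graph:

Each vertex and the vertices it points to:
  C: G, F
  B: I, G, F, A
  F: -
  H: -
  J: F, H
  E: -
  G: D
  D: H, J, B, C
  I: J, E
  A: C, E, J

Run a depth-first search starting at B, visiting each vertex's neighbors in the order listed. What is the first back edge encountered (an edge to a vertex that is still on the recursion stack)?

D→B

DFS from B (visiting each vertex's neighbors in the order listed); mark gray on enter, black on exit:
B gray
  I gray
    J gray
      F gray
      F black
      H gray
      H black
    J black
    E gray
    E black
  I black
  G gray
    D gray
      D→H: H black — skip
      D→J: J black — skip
      D→B: B is gray → back edge
First back edge: D → B.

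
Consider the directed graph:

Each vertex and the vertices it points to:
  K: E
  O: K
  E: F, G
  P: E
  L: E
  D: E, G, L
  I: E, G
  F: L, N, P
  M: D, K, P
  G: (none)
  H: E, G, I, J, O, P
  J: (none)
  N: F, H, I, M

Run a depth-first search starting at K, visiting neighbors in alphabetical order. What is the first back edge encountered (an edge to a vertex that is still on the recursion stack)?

L->E

DFS from K (visiting neighbors in alphabetical order); mark gray on enter, black on exit:
K gray
  E gray
    F gray
      L gray
        L→E: E is gray → back edge
First back edge: L → E.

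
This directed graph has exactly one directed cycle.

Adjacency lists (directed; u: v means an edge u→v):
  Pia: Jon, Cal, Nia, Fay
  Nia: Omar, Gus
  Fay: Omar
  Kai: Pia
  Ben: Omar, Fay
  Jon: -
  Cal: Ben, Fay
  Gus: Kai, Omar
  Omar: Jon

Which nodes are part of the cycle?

Gus, Kai, Nia, Pia

DFS with gray/black marking from Kai:
Kai gray
  Pia gray
    Jon gray
    Jon black
    Cal gray
      Ben gray
        Omar gray
          Omar→Jon: Jon black — skip
        Omar black
        Fay gray
          Fay→Omar: Omar black — skip
        Fay black
      Ben black
      Cal→Fay: Fay black — skip
    Cal black
    Nia gray
      Nia→Omar: Omar black — skip
      Gus gray
        Gus→Kai: Kai is gray → back edge
Back edge closes the cycle Kai → Pia → Nia → Gus → Kai; its vertices are {Gus, Kai, Nia, Pia}.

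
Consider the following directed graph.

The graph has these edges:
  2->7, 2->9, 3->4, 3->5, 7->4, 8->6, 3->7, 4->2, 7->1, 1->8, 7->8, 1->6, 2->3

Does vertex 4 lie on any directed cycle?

Yes

4 is on a cycle iff 4 can reach itself via ≥1 edge.
4 → 2 → 3 → 4 — yes.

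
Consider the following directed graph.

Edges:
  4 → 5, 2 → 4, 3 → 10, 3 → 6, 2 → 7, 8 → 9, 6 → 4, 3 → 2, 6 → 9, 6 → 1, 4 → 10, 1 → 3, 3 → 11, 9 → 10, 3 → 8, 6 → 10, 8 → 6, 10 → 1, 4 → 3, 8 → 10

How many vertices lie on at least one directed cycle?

A vertex is on a directed cycle iff it belongs to a strongly connected component of size ≥ 2 (or has a self-loop).
The vertices on cycles are {1, 2, 3, 4, 6, 8, 9, 10} — 8 in total.

8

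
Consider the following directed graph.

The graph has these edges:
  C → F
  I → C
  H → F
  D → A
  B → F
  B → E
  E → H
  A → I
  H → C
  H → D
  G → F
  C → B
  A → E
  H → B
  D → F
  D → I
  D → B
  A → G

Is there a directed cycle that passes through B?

Yes

B is on a cycle iff B can reach itself via ≥1 edge.
B → E → H → B — yes.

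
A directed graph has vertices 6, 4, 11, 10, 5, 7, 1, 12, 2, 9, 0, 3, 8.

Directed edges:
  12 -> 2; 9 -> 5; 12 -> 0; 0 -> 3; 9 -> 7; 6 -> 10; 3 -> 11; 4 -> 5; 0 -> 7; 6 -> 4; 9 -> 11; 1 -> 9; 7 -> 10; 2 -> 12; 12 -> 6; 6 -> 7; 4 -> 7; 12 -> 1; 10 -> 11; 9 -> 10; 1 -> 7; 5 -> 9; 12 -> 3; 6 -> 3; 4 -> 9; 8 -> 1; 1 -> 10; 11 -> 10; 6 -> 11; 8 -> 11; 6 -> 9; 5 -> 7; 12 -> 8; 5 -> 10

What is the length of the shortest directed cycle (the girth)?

For each vertex v, BFS finds the shortest path from v back to v.
The shortest such closed walk is 2 → 12 → 2, length 2.

2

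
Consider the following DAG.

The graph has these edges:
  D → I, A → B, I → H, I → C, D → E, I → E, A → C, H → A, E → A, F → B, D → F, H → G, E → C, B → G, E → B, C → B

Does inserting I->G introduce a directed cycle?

No

Adding I→G creates a cycle iff G can already reach I.
Explore from G: no path reaches I. The graph stays acyclic.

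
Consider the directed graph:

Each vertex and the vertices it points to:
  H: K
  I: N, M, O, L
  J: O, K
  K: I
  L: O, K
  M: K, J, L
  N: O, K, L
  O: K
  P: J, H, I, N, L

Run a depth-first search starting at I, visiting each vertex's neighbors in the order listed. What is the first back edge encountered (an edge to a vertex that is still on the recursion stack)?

K→I

DFS from I (visiting each vertex's neighbors in the order listed); mark gray on enter, black on exit:
I gray
  N gray
    O gray
      K gray
        K→I: I is gray → back edge
First back edge: K → I.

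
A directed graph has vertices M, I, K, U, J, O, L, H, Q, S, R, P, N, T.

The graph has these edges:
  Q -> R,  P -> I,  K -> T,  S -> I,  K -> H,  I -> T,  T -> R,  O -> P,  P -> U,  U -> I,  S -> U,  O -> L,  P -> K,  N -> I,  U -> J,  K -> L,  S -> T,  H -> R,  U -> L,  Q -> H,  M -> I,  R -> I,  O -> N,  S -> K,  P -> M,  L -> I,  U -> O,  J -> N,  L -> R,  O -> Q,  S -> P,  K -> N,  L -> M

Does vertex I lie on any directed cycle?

Yes

I is on a cycle iff I can reach itself via ≥1 edge.
I → T → R → I — yes.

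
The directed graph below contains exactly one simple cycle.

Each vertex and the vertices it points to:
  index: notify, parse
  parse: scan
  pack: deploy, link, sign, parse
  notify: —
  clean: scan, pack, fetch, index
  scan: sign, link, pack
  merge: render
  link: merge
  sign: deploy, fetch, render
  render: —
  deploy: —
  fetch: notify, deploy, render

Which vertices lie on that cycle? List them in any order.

pack, scan, parse

DFS with gray/black marking from scan:
scan gray
  sign gray
    deploy gray
    deploy black
    fetch gray
      notify gray
      notify black
      fetch→deploy: deploy black — skip
      render gray
      render black
    fetch black
    sign→render: render black — skip
  sign black
  link gray
    merge gray
      merge→render: render black — skip
    merge black
  link black
  pack gray
    pack→deploy: deploy black — skip
    pack→link: link black — skip
    pack→sign: sign black — skip
    parse gray
      parse→scan: scan is gray → back edge
Back edge closes the cycle scan → pack → parse → scan; its vertices are {pack, scan, parse}.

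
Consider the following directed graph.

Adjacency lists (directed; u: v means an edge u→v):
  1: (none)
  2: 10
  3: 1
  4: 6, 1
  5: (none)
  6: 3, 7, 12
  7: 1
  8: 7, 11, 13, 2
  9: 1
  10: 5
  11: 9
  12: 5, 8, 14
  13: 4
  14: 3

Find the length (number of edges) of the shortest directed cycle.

5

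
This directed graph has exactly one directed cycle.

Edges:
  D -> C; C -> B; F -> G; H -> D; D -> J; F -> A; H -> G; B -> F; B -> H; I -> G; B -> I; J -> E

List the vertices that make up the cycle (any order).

DFS with gray/black marking from D:
D gray
  J gray
    E gray
    E black
  J black
  C gray
    B gray
      I gray
        G gray
        G black
      I black
      H gray
        H→G: G black — skip
        H→D: D is gray → back edge
Back edge closes the cycle D → C → B → H → D; its vertices are {B, C, D, H}.

B, C, D, H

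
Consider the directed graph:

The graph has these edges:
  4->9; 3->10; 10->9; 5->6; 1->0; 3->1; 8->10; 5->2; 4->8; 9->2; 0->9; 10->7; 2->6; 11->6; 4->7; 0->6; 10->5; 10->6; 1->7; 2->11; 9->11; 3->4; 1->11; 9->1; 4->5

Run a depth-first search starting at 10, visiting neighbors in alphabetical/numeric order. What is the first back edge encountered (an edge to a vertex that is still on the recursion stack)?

DFS from 10 (visiting neighbors in alphabetical/numeric order); mark gray on enter, black on exit:
10 gray
  5 gray
    2 gray
      6 gray
      6 black
      11 gray
        11→6: 6 black — skip
      11 black
    2 black
    5→6: 6 black — skip
  5 black
  10→6: 6 black — skip
  7 gray
  7 black
  9 gray
    1 gray
      0 gray
        0→6: 6 black — skip
        0→9: 9 is gray → back edge
First back edge: 0 → 9.

0→9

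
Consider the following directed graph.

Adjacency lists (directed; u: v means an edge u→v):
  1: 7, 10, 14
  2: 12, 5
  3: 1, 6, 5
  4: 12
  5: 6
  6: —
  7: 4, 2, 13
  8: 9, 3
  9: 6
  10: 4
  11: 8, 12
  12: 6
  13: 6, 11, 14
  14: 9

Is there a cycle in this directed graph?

Yes

DFS with white/gray/black marking, starting from 6:
6 gray
6 black
1 gray
  7 gray
    4 gray
      12 gray
        12→6: 6 black — skip
      12 black
    4 black
    2 gray
      2→12: 12 black — skip
      5 gray
        5→6: 6 black — skip
      5 black
    2 black
    13 gray
      13→6: 6 black — skip
      11 gray
        8 gray
          9 gray
            9→6: 6 black — skip
          9 black
          3 gray
            3→1: 1 is gray → back edge
Back edge found, so a cycle exists: 1 → 7 → 13 → 11 → 8 → 3 → 1.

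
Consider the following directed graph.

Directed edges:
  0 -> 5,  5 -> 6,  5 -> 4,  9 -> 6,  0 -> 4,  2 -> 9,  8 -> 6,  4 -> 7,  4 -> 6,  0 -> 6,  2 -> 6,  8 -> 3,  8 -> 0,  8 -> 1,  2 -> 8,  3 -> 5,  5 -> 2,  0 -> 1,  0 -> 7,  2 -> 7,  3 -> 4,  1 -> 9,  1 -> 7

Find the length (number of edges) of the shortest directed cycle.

4

For each vertex v, BFS finds the shortest path from v back to v.
The shortest such closed walk is 8 → 3 → 5 → 2 → 8, length 4.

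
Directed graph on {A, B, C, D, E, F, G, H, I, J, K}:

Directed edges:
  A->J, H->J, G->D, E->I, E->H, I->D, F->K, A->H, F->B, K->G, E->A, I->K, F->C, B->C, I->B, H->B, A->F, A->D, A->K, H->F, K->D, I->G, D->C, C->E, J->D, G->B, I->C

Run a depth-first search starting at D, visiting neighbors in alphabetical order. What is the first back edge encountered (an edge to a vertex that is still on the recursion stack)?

A→D

DFS from D (visiting neighbors in alphabetical order); mark gray on enter, black on exit:
D gray
  C gray
    E gray
      A gray
        A→D: D is gray → back edge
First back edge: A → D.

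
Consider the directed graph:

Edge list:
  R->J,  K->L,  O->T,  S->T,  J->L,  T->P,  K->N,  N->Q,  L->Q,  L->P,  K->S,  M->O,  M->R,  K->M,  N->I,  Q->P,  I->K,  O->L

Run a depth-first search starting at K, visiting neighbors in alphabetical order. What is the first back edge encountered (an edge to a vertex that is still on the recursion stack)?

I->K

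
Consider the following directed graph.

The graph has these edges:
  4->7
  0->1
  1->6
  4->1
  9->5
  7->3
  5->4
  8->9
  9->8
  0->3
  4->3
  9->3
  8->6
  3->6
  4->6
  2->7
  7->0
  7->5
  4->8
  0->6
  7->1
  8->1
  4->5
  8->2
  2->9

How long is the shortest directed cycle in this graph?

2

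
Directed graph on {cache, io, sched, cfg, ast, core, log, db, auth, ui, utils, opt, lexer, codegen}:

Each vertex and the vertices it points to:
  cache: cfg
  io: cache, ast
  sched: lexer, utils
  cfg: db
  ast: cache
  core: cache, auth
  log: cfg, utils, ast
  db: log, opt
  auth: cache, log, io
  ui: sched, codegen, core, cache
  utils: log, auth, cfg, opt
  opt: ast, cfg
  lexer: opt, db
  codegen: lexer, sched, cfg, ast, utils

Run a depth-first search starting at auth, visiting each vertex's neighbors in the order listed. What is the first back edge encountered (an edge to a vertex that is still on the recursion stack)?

DFS from auth (visiting each vertex's neighbors in the order listed); mark gray on enter, black on exit:
auth gray
  cache gray
    cfg gray
      db gray
        log gray
          log→cfg: cfg is gray → back edge
First back edge: log → cfg.

log→cfg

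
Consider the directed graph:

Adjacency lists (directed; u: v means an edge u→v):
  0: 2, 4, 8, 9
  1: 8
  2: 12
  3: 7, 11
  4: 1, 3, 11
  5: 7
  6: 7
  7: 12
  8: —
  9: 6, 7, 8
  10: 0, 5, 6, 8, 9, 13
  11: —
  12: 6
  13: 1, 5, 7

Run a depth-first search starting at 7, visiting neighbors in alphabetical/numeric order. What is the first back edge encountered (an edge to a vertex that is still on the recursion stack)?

6→7

DFS from 7 (visiting neighbors in alphabetical/numeric order); mark gray on enter, black on exit:
7 gray
  12 gray
    6 gray
      6→7: 7 is gray → back edge
First back edge: 6 → 7.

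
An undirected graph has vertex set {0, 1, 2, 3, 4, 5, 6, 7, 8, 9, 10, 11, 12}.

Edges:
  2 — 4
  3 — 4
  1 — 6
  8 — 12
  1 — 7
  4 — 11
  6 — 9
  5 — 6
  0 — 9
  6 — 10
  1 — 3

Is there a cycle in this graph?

No

DFS, tracking each vertex's parent; an edge to a visited non-parent vertex closes a cycle.
Start from 4:
visit 4 (parent –)
  visit 3 (parent 4)
    visit 1 (parent 3)
      visit 7 (parent 1)
        7–1: parent, skip
      1–3: parent, skip
      visit 6 (parent 1)
        6–1: parent, skip
        visit 5 (parent 6)
          5–6: parent, skip
        visit 10 (parent 6)
          10–6: parent, skip
        visit 9 (parent 6)
          9–6: parent, skip
          visit 0 (parent 9)
            0–9: parent, skip
    3–4: parent, skip
  visit 2 (parent 4)
    2–4: parent, skip
  visit 11 (parent 4)
    11–4: parent, skip
visit 8 (parent –)
  visit 12 (parent 8)
    12–8: parent, skip
No non-parent visited neighbor found — the graph is a forest.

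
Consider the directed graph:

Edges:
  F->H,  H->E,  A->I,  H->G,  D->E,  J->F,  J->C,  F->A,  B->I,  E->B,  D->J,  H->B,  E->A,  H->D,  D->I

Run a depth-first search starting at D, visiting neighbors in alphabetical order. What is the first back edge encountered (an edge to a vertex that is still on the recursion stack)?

DFS from D (visiting neighbors in alphabetical order); mark gray on enter, black on exit:
D gray
  E gray
    A gray
      I gray
      I black
    A black
    B gray
      B→I: I black — skip
    B black
  E black
  D→I: I black — skip
  J gray
    C gray
    C black
    F gray
      F→A: A black — skip
      H gray
        H→B: B black — skip
        H→D: D is gray → back edge
First back edge: H → D.

H->D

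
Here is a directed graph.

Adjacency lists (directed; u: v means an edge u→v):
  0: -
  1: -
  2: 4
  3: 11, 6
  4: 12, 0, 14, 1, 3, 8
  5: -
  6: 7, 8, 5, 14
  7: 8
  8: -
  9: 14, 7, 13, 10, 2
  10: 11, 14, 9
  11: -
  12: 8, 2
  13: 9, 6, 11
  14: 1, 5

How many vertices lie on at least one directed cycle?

A vertex is on a directed cycle iff it belongs to a strongly connected component of size ≥ 2 (or has a self-loop).
The vertices on cycles are {2, 4, 9, 10, 12, 13} — 6 in total.

6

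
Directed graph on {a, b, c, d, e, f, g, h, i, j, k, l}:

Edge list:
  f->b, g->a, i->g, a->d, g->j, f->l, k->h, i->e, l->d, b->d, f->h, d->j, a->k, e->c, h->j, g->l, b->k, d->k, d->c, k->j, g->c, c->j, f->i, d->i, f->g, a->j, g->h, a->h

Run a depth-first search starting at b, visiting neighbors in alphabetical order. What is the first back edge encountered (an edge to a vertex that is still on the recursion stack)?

DFS from b (visiting neighbors in alphabetical order); mark gray on enter, black on exit:
b gray
  d gray
    c gray
      j gray
      j black
    c black
    i gray
      e gray
        e→c: c black — skip
      e black
      g gray
        a gray
          a→d: d is gray → back edge
First back edge: a → d.

a->d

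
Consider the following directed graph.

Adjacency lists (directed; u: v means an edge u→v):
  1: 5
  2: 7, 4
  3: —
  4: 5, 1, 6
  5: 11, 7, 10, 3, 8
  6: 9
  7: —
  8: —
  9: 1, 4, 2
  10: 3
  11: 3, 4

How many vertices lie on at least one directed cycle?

A vertex is on a directed cycle iff it belongs to a strongly connected component of size ≥ 2 (or has a self-loop).
The vertices on cycles are {1, 2, 4, 5, 6, 9, 11} — 7 in total.

7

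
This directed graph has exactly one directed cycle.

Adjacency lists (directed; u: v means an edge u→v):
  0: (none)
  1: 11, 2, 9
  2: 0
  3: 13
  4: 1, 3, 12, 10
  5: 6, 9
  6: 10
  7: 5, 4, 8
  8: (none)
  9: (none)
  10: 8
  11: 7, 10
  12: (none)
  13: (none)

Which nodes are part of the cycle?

DFS with gray/black marking from 7:
7 gray
  5 gray
    6 gray
      10 gray
        8 gray
        8 black
      10 black
    6 black
    9 gray
    9 black
  5 black
  4 gray
    1 gray
      11 gray
        11→7: 7 is gray → back edge
Back edge closes the cycle 7 → 4 → 1 → 11 → 7; its vertices are {1, 4, 7, 11}.

1, 4, 7, 11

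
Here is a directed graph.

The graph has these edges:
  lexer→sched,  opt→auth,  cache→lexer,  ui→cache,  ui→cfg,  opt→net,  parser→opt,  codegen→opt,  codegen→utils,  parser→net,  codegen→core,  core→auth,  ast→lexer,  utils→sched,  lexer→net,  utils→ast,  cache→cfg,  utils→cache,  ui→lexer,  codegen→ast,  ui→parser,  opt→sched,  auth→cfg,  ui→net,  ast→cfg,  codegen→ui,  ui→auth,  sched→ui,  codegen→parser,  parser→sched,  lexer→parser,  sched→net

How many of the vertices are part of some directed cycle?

6

A vertex is on a directed cycle iff it belongs to a strongly connected component of size ≥ 2 (or has a self-loop).
The vertices on cycles are {ui, opt, cache, lexer, sched, parser} — 6 in total.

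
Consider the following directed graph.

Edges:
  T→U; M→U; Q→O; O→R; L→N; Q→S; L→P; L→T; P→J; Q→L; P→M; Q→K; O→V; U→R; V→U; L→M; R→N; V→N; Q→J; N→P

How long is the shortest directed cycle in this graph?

For each vertex v, BFS finds the shortest path from v back to v.
The shortest such closed walk is R → N → P → M → U → R, length 5.

5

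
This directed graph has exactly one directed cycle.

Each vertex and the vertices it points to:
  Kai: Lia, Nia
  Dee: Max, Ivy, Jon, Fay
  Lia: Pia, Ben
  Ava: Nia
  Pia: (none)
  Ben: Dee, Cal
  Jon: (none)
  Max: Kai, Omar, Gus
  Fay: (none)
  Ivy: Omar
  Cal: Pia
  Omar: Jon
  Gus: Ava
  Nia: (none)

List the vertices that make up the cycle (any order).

Ben, Dee, Kai, Lia, Max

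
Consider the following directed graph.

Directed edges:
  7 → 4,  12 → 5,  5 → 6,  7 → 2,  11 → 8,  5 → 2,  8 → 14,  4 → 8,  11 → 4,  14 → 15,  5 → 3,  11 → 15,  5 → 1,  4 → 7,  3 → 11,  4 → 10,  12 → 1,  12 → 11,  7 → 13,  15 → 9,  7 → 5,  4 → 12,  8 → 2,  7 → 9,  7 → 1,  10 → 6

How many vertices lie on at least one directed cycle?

A vertex is on a directed cycle iff it belongs to a strongly connected component of size ≥ 2 (or has a self-loop).
The vertices on cycles are {3, 4, 5, 7, 11, 12} — 6 in total.

6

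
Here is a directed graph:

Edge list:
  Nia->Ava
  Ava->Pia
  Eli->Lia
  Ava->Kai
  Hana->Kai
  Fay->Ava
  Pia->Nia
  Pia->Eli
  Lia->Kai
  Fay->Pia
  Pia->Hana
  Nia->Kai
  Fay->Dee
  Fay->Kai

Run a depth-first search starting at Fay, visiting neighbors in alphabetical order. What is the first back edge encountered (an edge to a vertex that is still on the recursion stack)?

Nia→Ava

DFS from Fay (visiting neighbors in alphabetical order); mark gray on enter, black on exit:
Fay gray
  Ava gray
    Kai gray
    Kai black
    Pia gray
      Eli gray
        Lia gray
          Lia→Kai: Kai black — skip
        Lia black
      Eli black
      Hana gray
        Hana→Kai: Kai black — skip
      Hana black
      Nia gray
        Nia→Ava: Ava is gray → back edge
First back edge: Nia → Ava.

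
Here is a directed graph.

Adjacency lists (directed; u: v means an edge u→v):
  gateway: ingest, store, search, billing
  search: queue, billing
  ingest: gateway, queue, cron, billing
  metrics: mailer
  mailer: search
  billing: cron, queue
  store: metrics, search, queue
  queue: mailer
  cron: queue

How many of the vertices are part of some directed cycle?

7

A vertex is on a directed cycle iff it belongs to a strongly connected component of size ≥ 2 (or has a self-loop).
The vertices on cycles are {cron, queue, ingest, mailer, search, billing, gateway} — 7 in total.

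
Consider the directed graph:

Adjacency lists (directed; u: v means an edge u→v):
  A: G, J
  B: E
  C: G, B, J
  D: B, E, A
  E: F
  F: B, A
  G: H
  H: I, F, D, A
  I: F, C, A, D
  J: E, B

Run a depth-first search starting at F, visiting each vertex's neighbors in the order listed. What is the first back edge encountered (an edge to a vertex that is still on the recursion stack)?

DFS from F (visiting each vertex's neighbors in the order listed); mark gray on enter, black on exit:
F gray
  B gray
    E gray
      E→F: F is gray → back edge
First back edge: E → F.

E→F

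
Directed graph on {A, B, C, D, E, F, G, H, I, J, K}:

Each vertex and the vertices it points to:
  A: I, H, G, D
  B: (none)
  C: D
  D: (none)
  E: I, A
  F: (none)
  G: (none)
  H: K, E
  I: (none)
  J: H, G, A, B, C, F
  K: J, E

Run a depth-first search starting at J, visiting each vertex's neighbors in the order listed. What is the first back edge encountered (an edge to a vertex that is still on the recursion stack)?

DFS from J (visiting each vertex's neighbors in the order listed); mark gray on enter, black on exit:
J gray
  H gray
    K gray
      K→J: J is gray → back edge
First back edge: K → J.

K->J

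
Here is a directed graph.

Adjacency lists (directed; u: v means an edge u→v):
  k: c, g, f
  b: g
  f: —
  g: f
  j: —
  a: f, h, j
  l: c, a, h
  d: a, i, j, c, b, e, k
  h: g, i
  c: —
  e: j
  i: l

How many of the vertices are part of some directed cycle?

4

A vertex is on a directed cycle iff it belongs to a strongly connected component of size ≥ 2 (or has a self-loop).
The vertices on cycles are {a, h, i, l} — 4 in total.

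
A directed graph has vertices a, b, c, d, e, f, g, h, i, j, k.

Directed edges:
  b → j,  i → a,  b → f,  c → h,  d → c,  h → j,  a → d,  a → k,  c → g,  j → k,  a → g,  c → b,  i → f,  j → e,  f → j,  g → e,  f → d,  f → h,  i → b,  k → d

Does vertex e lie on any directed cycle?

e lies on a cycle iff there is a path from e back to itself.
Exploring from e, it never reaches itself; equivalently, its strongly connected component is a singleton.

No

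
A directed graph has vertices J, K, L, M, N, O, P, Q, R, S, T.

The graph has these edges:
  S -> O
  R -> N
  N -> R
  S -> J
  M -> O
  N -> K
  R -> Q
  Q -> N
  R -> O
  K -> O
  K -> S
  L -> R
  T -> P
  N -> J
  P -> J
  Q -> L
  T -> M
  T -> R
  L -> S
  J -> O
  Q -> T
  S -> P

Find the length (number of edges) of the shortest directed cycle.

2

For each vertex v, BFS finds the shortest path from v back to v.
The shortest such closed walk is R → N → R, length 2.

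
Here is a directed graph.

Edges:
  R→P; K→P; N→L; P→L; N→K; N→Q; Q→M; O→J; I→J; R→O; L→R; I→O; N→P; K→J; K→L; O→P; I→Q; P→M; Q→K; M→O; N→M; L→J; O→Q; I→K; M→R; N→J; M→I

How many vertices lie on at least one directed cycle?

8

A vertex is on a directed cycle iff it belongs to a strongly connected component of size ≥ 2 (or has a self-loop).
The vertices on cycles are {I, K, L, M, O, P, Q, R} — 8 in total.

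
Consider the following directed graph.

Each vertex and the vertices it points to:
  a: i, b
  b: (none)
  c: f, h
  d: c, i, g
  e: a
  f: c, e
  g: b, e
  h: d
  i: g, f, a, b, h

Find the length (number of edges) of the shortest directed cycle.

2

For each vertex v, BFS finds the shortest path from v back to v.
The shortest such closed walk is c → f → c, length 2.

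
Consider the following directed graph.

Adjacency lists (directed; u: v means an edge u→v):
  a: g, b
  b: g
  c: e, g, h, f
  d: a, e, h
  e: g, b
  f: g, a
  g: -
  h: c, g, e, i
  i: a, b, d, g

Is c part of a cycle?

c is on a cycle iff c can reach itself via ≥1 edge.
c → h → c — yes.

Yes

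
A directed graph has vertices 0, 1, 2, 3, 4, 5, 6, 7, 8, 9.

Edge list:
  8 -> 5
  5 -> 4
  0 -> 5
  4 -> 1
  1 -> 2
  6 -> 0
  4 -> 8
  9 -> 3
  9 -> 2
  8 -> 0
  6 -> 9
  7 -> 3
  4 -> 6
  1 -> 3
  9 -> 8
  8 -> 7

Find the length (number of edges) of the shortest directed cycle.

For each vertex v, BFS finds the shortest path from v back to v.
The shortest such closed walk is 4 → 8 → 5 → 4, length 3.

3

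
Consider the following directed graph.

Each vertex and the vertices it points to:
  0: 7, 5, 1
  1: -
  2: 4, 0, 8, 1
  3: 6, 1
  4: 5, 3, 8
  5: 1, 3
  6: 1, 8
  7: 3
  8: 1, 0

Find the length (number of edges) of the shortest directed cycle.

5

For each vertex v, BFS finds the shortest path from v back to v.
The shortest such closed walk is 0 → 7 → 3 → 6 → 8 → 0, length 5.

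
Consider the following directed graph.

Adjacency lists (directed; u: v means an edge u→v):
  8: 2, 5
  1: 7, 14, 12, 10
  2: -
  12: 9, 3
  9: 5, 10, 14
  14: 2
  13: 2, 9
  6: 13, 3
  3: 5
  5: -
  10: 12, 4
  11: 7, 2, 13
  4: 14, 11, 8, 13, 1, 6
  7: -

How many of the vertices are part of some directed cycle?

A vertex is on a directed cycle iff it belongs to a strongly connected component of size ≥ 2 (or has a self-loop).
The vertices on cycles are {1, 4, 6, 9, 10, 11, 12, 13} — 8 in total.

8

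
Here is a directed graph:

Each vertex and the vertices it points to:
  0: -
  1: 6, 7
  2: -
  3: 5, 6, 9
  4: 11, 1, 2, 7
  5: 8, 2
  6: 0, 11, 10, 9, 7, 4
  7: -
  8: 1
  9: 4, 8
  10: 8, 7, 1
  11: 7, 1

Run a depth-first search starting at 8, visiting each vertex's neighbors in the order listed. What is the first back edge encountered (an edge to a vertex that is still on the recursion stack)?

11->1

DFS from 8 (visiting each vertex's neighbors in the order listed); mark gray on enter, black on exit:
8 gray
  1 gray
    6 gray
      0 gray
      0 black
      11 gray
        7 gray
        7 black
        11→1: 1 is gray → back edge
First back edge: 11 → 1.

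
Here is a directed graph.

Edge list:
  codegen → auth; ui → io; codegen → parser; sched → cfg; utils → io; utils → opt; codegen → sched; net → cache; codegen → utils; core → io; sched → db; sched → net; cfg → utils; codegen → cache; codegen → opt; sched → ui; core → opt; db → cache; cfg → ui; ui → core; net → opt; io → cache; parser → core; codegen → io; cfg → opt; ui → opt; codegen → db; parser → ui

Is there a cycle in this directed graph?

No

DFS with white/gray/black marking, starting from cache:
cache gray
cache black
core gray
  io gray
    io→cache: cache black — skip
  io black
  opt gray
  opt black
core black
db gray
  db→cache: cache black — skip
db black
codegen gray
  parser gray
    ui gray
      ui→core: core black — skip
      ui→opt: opt black — skip
      ui→io: io black — skip
    ui black
    parser→core: core black — skip
  parser black
  utils gray
    utils→io: io black — skip
    utils→opt: opt black — skip
  utils black
  codegen→cache: cache black — skip
  auth gray
  auth black
  sched gray
    sched→db: db black — skip
    cfg gray
      cfg→ui: ui black — skip
      cfg→opt: opt black — skip
      cfg→utils: utils black — skip
    cfg black
    net gray
      net→opt: opt black — skip
      net→cache: cache black — skip
    net black
    sched→ui: ui black — skip
  sched black
  codegen→db: db black — skip
  codegen→io: io black — skip
  codegen→opt: opt black — skip
codegen black
Every edge goes to a white or black vertex — no back edge, so the graph is acyclic.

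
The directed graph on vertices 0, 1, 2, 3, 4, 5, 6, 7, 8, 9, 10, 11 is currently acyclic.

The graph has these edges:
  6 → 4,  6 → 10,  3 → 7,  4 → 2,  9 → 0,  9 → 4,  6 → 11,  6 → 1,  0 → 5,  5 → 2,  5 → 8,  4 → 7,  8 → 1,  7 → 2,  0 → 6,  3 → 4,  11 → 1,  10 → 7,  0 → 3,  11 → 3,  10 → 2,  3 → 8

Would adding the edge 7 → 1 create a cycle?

Adding 7→1 creates a cycle iff 1 can already reach 7.
Explore from 1: no path reaches 7. The graph stays acyclic.

No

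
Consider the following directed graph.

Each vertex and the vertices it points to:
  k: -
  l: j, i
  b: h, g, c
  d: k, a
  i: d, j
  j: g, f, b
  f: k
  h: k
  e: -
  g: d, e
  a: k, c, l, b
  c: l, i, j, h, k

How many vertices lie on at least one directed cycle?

A vertex is on a directed cycle iff it belongs to a strongly connected component of size ≥ 2 (or has a self-loop).
The vertices on cycles are {a, b, c, d, g, i, j, l} — 8 in total.

8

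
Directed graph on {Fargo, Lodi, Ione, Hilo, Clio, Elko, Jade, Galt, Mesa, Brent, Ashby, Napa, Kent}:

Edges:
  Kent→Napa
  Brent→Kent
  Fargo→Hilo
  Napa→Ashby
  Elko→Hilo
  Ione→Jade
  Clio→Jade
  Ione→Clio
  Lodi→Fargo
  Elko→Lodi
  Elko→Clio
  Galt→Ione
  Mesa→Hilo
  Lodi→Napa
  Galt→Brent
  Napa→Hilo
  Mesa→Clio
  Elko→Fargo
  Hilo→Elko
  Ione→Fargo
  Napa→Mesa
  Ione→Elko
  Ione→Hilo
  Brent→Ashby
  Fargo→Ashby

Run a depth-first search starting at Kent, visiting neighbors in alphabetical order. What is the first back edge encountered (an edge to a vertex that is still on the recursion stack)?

Fargo->Hilo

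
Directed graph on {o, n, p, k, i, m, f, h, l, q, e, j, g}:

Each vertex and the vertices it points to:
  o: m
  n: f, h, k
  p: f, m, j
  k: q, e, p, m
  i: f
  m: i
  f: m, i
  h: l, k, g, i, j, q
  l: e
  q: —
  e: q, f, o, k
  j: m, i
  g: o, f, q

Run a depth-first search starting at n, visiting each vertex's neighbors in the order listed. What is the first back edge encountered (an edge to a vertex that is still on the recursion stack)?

i→f

DFS from n (visiting each vertex's neighbors in the order listed); mark gray on enter, black on exit:
n gray
  f gray
    m gray
      i gray
        i→f: f is gray → back edge
First back edge: i → f.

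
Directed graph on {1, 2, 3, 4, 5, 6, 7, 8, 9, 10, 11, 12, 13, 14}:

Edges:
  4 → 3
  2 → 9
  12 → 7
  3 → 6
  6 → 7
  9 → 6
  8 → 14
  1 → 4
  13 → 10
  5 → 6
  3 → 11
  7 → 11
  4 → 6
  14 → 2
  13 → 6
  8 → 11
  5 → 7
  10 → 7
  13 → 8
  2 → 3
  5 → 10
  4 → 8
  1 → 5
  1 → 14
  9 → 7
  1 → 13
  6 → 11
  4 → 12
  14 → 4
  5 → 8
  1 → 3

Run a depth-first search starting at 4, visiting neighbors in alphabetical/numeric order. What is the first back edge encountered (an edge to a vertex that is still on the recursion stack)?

14→4

DFS from 4 (visiting neighbors in alphabetical/numeric order); mark gray on enter, black on exit:
4 gray
  3 gray
    6 gray
      7 gray
        11 gray
        11 black
      7 black
      6→11: 11 black — skip
    6 black
    3→11: 11 black — skip
  3 black
  4→6: 6 black — skip
  8 gray
    8→11: 11 black — skip
    14 gray
      2 gray
        2→3: 3 black — skip
        9 gray
          9→6: 6 black — skip
          9→7: 7 black — skip
        9 black
      2 black
      14→4: 4 is gray → back edge
First back edge: 14 → 4.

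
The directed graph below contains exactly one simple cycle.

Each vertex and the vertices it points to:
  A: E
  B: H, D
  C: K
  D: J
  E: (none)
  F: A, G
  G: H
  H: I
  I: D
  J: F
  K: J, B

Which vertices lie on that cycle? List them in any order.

DFS with gray/black marking from J:
J gray
  F gray
    A gray
      E gray
      E black
    A black
    G gray
      H gray
        I gray
          D gray
            D→J: J is gray → back edge
Back edge closes the cycle J → F → G → H → I → D → J; its vertices are {D, F, G, H, I, J}.

D, F, G, H, I, J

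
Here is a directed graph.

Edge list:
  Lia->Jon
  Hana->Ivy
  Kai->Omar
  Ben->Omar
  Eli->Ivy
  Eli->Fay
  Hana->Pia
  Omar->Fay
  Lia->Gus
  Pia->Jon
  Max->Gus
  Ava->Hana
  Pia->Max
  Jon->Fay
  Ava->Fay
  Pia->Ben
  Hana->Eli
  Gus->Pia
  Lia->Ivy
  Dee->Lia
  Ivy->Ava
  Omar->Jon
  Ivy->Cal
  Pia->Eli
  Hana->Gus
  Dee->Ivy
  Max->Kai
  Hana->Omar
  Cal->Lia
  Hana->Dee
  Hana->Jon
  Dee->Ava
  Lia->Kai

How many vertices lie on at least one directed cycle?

10

A vertex is on a directed cycle iff it belongs to a strongly connected component of size ≥ 2 (or has a self-loop).
The vertices on cycles are {Ava, Cal, Dee, Eli, Gus, Ivy, Lia, Max, Pia, Hana} — 10 in total.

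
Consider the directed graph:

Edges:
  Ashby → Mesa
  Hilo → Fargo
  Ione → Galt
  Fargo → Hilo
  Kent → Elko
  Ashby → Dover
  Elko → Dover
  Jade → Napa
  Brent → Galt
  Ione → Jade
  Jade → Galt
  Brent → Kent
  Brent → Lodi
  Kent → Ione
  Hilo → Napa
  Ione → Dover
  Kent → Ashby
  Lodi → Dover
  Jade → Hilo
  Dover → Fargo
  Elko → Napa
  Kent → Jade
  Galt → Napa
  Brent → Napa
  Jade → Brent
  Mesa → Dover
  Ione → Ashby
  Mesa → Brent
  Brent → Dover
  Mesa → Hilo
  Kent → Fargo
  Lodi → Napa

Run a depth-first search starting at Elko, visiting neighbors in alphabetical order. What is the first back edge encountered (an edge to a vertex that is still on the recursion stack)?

Hilo→Fargo

DFS from Elko (visiting neighbors in alphabetical order); mark gray on enter, black on exit:
Elko gray
  Dover gray
    Fargo gray
      Hilo gray
        Hilo→Fargo: Fargo is gray → back edge
First back edge: Hilo → Fargo.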